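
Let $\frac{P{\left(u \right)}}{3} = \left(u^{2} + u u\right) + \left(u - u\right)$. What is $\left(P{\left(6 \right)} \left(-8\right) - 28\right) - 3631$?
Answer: $-5387$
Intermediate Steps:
$P{\left(u \right)} = 6 u^{2}$ ($P{\left(u \right)} = 3 \left(\left(u^{2} + u u\right) + \left(u - u\right)\right) = 3 \left(\left(u^{2} + u^{2}\right) + 0\right) = 3 \left(2 u^{2} + 0\right) = 3 \cdot 2 u^{2} = 6 u^{2}$)
$\left(P{\left(6 \right)} \left(-8\right) - 28\right) - 3631 = \left(6 \cdot 6^{2} \left(-8\right) - 28\right) - 3631 = \left(6 \cdot 36 \left(-8\right) - 28\right) - 3631 = \left(216 \left(-8\right) - 28\right) - 3631 = \left(-1728 - 28\right) - 3631 = -1756 - 3631 = -5387$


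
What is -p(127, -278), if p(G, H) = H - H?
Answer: 0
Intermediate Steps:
p(G, H) = 0
-p(127, -278) = -1*0 = 0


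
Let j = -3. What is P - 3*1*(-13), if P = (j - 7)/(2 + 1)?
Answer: 107/3 ≈ 35.667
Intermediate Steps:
P = -10/3 (P = (-3 - 7)/(2 + 1) = -10/3 ≈ -3.3333)
P - 3*1*(-13) = -10/3 - 3*1*(-13) = -10/3 - 3*(-13) = -10/3 + 39 = 107/3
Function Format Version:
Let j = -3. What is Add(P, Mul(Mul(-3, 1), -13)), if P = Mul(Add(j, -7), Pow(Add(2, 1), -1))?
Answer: Rational(107, 3) ≈ 35.667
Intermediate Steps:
P = Rational(-10, 3) (P = Mul(Add(-3, -7), Pow(Add(2, 1), -1)) = Mul(-10, Pow(3, -1)) = Mul(-10, Rational(1, 3)) = Rational(-10, 3) ≈ -3.3333)
Add(P, Mul(Mul(-3, 1), -13)) = Add(Rational(-10, 3), Mul(Mul(-3, 1), -13)) = Add(Rational(-10, 3), Mul(-3, -13)) = Add(Rational(-10, 3), 39) = Rational(107, 3)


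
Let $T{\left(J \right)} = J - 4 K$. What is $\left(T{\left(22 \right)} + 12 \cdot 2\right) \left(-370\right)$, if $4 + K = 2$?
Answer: $-19980$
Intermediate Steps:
$K = -2$ ($K = -4 + 2 = -2$)
$T{\left(J \right)} = 8 + J$ ($T{\left(J \right)} = J - -8 = J + 8 = 8 + J$)
$\left(T{\left(22 \right)} + 12 \cdot 2\right) \left(-370\right) = \left(\left(8 + 22\right) + 12 \cdot 2\right) \left(-370\right) = \left(30 + 24\right) \left(-370\right) = 54 \left(-370\right) = -19980$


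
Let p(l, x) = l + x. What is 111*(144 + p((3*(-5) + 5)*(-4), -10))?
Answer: 19314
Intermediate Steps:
111*(144 + p((3*(-5) + 5)*(-4), -10)) = 111*(144 + ((3*(-5) + 5)*(-4) - 10)) = 111*(144 + ((-15 + 5)*(-4) - 10)) = 111*(144 + (-10*(-4) - 10)) = 111*(144 + (40 - 10)) = 111*(144 + 30) = 111*174 = 19314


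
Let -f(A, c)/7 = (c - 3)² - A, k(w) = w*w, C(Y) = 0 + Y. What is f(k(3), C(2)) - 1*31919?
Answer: -31863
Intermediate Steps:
C(Y) = Y
k(w) = w²
f(A, c) = -7*(-3 + c)² + 7*A (f(A, c) = -7*((c - 3)² - A) = -7*((-3 + c)² - A) = -7*(-3 + c)² + 7*A)
f(k(3), C(2)) - 1*31919 = (-7*(-3 + 2)² + 7*3²) - 1*31919 = (-7*(-1)² + 7*9) - 31919 = (-7*1 + 63) - 31919 = (-7 + 63) - 31919 = 56 - 31919 = -31863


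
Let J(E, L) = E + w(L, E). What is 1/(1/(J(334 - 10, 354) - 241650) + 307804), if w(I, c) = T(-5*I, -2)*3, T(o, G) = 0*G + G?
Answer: 241332/74282954927 ≈ 3.2488e-6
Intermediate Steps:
T(o, G) = G (T(o, G) = 0 + G = G)
w(I, c) = -6 (w(I, c) = -2*3 = -6)
J(E, L) = -6 + E (J(E, L) = E - 6 = -6 + E)
1/(1/(J(334 - 10, 354) - 241650) + 307804) = 1/(1/((-6 + (334 - 10)) - 241650) + 307804) = 1/(1/((-6 + 324) - 241650) + 307804) = 1/(1/(318 - 241650) + 307804) = 1/(1/(-241332) + 307804) = 1/(-1/241332 + 307804) = 1/(74282954927/241332) = 241332/74282954927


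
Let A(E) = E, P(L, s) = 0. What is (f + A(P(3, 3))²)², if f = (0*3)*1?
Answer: 0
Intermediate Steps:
f = 0 (f = 0*1 = 0)
(f + A(P(3, 3))²)² = (0 + 0²)² = (0 + 0)² = 0² = 0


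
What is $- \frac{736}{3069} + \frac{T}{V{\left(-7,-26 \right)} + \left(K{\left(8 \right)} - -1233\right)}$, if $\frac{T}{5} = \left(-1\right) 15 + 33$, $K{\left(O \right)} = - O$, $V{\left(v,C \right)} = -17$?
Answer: $- \frac{306439}{1853676} \approx -0.16531$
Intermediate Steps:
$T = 90$ ($T = 5 \left(\left(-1\right) 15 + 33\right) = 5 \left(-15 + 33\right) = 5 \cdot 18 = 90$)
$- \frac{736}{3069} + \frac{T}{V{\left(-7,-26 \right)} + \left(K{\left(8 \right)} - -1233\right)} = - \frac{736}{3069} + \frac{90}{-17 - -1225} = \left(-736\right) \frac{1}{3069} + \frac{90}{-17 + \left(-8 + 1233\right)} = - \frac{736}{3069} + \frac{90}{-17 + 1225} = - \frac{736}{3069} + \frac{90}{1208} = - \frac{736}{3069} + 90 \cdot \frac{1}{1208} = - \frac{736}{3069} + \frac{45}{604} = - \frac{306439}{1853676}$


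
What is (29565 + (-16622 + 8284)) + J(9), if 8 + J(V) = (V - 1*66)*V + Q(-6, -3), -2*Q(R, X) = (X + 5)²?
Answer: 20704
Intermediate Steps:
Q(R, X) = -(5 + X)²/2 (Q(R, X) = -(X + 5)²/2 = -(5 + X)²/2)
J(V) = -10 + V*(-66 + V) (J(V) = -8 + ((V - 1*66)*V - (5 - 3)²/2) = -8 + ((V - 66)*V - ½*2²) = -8 + ((-66 + V)*V - ½*4) = -8 + (V*(-66 + V) - 2) = -8 + (-2 + V*(-66 + V)) = -10 + V*(-66 + V))
(29565 + (-16622 + 8284)) + J(9) = (29565 + (-16622 + 8284)) + (-10 + 9² - 66*9) = (29565 - 8338) + (-10 + 81 - 594) = 21227 - 523 = 20704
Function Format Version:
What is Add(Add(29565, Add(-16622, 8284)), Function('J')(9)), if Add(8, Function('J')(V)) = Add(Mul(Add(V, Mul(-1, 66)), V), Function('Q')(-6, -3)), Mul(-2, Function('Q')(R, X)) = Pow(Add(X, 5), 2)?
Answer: 20704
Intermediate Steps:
Function('Q')(R, X) = Mul(Rational(-1, 2), Pow(Add(5, X), 2)) (Function('Q')(R, X) = Mul(Rational(-1, 2), Pow(Add(X, 5), 2)) = Mul(Rational(-1, 2), Pow(Add(5, X), 2)))
Function('J')(V) = Add(-10, Mul(V, Add(-66, V))) (Function('J')(V) = Add(-8, Add(Mul(Add(V, Mul(-1, 66)), V), Mul(Rational(-1, 2), Pow(Add(5, -3), 2)))) = Add(-8, Add(Mul(Add(V, -66), V), Mul(Rational(-1, 2), Pow(2, 2)))) = Add(-8, Add(Mul(Add(-66, V), V), Mul(Rational(-1, 2), 4))) = Add(-8, Add(Mul(V, Add(-66, V)), -2)) = Add(-8, Add(-2, Mul(V, Add(-66, V)))) = Add(-10, Mul(V, Add(-66, V))))
Add(Add(29565, Add(-16622, 8284)), Function('J')(9)) = Add(Add(29565, Add(-16622, 8284)), Add(-10, Pow(9, 2), Mul(-66, 9))) = Add(Add(29565, -8338), Add(-10, 81, -594)) = Add(21227, -523) = 20704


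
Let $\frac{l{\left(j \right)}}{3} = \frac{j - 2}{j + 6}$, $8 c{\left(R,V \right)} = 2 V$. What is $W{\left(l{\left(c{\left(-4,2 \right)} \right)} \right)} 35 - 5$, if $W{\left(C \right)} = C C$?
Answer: $\frac{1990}{169} \approx 11.775$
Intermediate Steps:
$c{\left(R,V \right)} = \frac{V}{4}$ ($c{\left(R,V \right)} = \frac{2 V}{8} = \frac{V}{4}$)
$l{\left(j \right)} = \frac{3 \left(-2 + j\right)}{6 + j}$ ($l{\left(j \right)} = 3 \frac{j - 2}{j + 6} = 3 \frac{-2 + j}{6 + j} = \frac{3 \left(-2 + j\right)}{6 + j}$)
$W{\left(C \right)} = C^{2}$
$W{\left(l{\left(c{\left(-4,2 \right)} \right)} \right)} 35 - 5 = \left(\frac{3 \left(-2 + \frac{1}{4} \cdot 2\right)}{6 + \frac{1}{4} \cdot 2}\right)^{2} \cdot 35 - 5 = \left(\frac{3 \left(-2 + \frac{1}{2}\right)}{6 + \frac{1}{2}}\right)^{2} \cdot 35 - 5 = \left(3 \frac{1}{\frac{13}{2}} \left(- \frac{3}{2}\right)\right)^{2} \cdot 35 - 5 = \left(3 \cdot \frac{2}{13} \left(- \frac{3}{2}\right)\right)^{2} \cdot 35 - 5 = \left(- \frac{9}{13}\right)^{2} \cdot 35 - 5 = \frac{81}{169} \cdot 35 - 5 = \frac{2835}{169} - 5 = \frac{1990}{169}$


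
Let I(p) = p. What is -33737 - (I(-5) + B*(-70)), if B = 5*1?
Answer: -33382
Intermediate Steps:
B = 5
-33737 - (I(-5) + B*(-70)) = -33737 - (-5 + 5*(-70)) = -33737 - (-5 - 350) = -33737 - 1*(-355) = -33737 + 355 = -33382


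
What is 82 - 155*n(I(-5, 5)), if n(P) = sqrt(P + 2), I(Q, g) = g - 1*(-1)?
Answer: 82 - 310*sqrt(2) ≈ -356.41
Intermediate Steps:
I(Q, g) = 1 + g (I(Q, g) = g + 1 = 1 + g)
n(P) = sqrt(2 + P)
82 - 155*n(I(-5, 5)) = 82 - 155*sqrt(2 + (1 + 5)) = 82 - 155*sqrt(2 + 6) = 82 - 310*sqrt(2)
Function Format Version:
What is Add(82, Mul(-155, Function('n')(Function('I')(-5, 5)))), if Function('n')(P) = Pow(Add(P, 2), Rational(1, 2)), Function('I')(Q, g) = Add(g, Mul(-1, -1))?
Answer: Add(82, Mul(-310, Pow(2, Rational(1, 2)))) ≈ -356.41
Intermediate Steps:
Function('I')(Q, g) = Add(1, g) (Function('I')(Q, g) = Add(g, 1) = Add(1, g))
Function('n')(P) = Pow(Add(2, P), Rational(1, 2))
Add(82, Mul(-155, Function('n')(Function('I')(-5, 5)))) = Add(82, Mul(-155, Pow(Add(2, Add(1, 5)), Rational(1, 2)))) = Add(82, Mul(-155, Pow(Add(2, 6), Rational(1, 2)))) = Add(82, Mul(-155, Pow(8, Rational(1, 2)))) = Add(82, Mul(-155, Mul(2, Pow(2, Rational(1, 2))))) = Add(82, Mul(-310, Pow(2, Rational(1, 2))))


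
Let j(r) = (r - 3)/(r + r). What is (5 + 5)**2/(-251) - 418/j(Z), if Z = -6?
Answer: -419972/753 ≈ -557.73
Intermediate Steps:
j(r) = (-3 + r)/(2*r) (j(r) = (-3 + r)/((2*r)) = (-3 + r)*(1/(2*r)) = (-3 + r)/(2*r))
(5 + 5)**2/(-251) - 418/j(Z) = (5 + 5)**2/(-251) - 418*(-12/(-3 - 6)) = 10**2*(-1/251) - 418/((1/2)*(-1/6)*(-9)) = 100*(-1/251) - 418/3/4 = -100/251 - 418*4/3 = -100/251 - 1672/3 = -419972/753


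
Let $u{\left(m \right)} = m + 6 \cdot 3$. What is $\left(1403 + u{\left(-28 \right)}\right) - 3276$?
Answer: $-1883$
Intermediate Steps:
$u{\left(m \right)} = 18 + m$ ($u{\left(m \right)} = m + 18 = 18 + m$)
$\left(1403 + u{\left(-28 \right)}\right) - 3276 = \left(1403 + \left(18 - 28\right)\right) - 3276 = \left(1403 - 10\right) - 3276 = 1393 - 3276 = -1883$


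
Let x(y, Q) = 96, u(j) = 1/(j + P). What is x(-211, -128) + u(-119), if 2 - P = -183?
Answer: 6337/66 ≈ 96.015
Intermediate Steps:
P = 185 (P = 2 - 1*(-183) = 2 + 183 = 185)
u(j) = 1/(185 + j) (u(j) = 1/(j + 185) = 1/(185 + j))
x(-211, -128) + u(-119) = 96 + 1/(185 - 119) = 96 + 1/66 = 6337/66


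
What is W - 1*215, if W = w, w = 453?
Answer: 238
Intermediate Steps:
W = 453
W - 1*215 = 453 - 1*215 = 453 - 215 = 238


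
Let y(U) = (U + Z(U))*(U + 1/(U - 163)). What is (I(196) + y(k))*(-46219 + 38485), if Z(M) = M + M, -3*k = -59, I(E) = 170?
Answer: -2211407111/215 ≈ -1.0286e+7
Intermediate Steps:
k = 59/3 (k = -⅓*(-59) = 59/3 ≈ 19.667)
Z(M) = 2*M
y(U) = 3*U*(U + 1/(-163 + U)) (y(U) = (U + 2*U)*(U + 1/(U - 163)) = (3*U)*(U + 1/(-163 + U)) = 3*U*(U + 1/(-163 + U)))
(I(196) + y(k))*(-46219 + 38485) = (170 + 3*(59/3)*(1 + (59/3)² - 163*59/3)/(-163 + 59/3))*(-46219 + 38485) = (170 + 3*(59/3)*(1 + 3481/9 - 9617/3)/(-430/3))*(-7734) = (170 + 3*(59/3)*(-3/430)*(-25361/9))*(-7734) = (170 + 1496299/1290)*(-7734) = (1715599/1290)*(-7734) = -2211407111/215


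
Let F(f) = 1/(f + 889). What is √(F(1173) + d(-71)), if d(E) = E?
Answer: I*√301878862/2062 ≈ 8.4261*I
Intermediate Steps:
F(f) = 1/(889 + f)
√(F(1173) + d(-71)) = √(1/(889 + 1173) - 71) = √(1/2062 - 71) = √(-146401/2062) = I*√301878862/2062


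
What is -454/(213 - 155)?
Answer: -227/29 ≈ -7.8276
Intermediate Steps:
-454/(213 - 155) = -454/58 = -454*1/58 = -227/29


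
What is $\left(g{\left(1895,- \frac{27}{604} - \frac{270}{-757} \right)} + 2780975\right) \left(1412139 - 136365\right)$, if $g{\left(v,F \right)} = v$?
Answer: $3550313191380$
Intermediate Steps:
$\left(g{\left(1895,- \frac{27}{604} - \frac{270}{-757} \right)} + 2780975\right) \left(1412139 - 136365\right) = \left(1895 + 2780975\right) \left(1412139 - 136365\right) = 2782870 \cdot 1275774 = 3550313191380$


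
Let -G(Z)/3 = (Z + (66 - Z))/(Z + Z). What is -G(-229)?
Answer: -99/229 ≈ -0.43231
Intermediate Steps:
G(Z) = -99/Z (G(Z) = -3*(Z + (66 - Z))/(Z + Z) = -198/(2*Z) = -198*1/(2*Z) = -99/Z)
-G(-229) = -(-99)/(-229) = -(-99)*(-1)/229 = -1*99/229 = -99/229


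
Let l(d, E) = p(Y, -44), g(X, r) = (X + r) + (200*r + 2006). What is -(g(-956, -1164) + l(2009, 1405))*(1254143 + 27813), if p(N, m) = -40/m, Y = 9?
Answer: 3284427678064/11 ≈ 2.9858e+11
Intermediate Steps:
g(X, r) = 2006 + X + 201*r (g(X, r) = (X + r) + (2006 + 200*r) = 2006 + X + 201*r)
l(d, E) = 10/11 (l(d, E) = -40/(-44) = -40*(-1/44) = 10/11)
-(g(-956, -1164) + l(2009, 1405))*(1254143 + 27813) = -((2006 - 956 + 201*(-1164)) + 10/11)*(1254143 + 27813) = -((2006 - 956 - 233964) + 10/11)*1281956 = -(-232914 + 10/11)*1281956 = -(-2562044)*1281956/11 = -1*(-3284427678064/11) = 3284427678064/11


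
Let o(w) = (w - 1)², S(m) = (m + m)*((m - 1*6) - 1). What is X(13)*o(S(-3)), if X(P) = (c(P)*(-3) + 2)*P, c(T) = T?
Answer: -1674361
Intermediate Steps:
S(m) = 2*m*(-7 + m) (S(m) = (2*m)*((m - 6) - 1) = (2*m)*((-6 + m) - 1) = (2*m)*(-7 + m) = 2*m*(-7 + m))
o(w) = (-1 + w)²
X(P) = P*(2 - 3*P) (X(P) = (P*(-3) + 2)*P = (-3*P + 2)*P = (2 - 3*P)*P = P*(2 - 3*P))
X(13)*o(S(-3)) = (13*(2 - 3*13))*(-1 + 2*(-3)*(-7 - 3))² = (13*(2 - 39))*(-1 + 2*(-3)*(-10))² = (13*(-37))*(-1 + 60)² = -481*59² = -481*3481 = -1674361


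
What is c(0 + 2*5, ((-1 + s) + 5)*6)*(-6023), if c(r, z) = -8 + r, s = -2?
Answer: -12046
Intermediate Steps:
c(0 + 2*5, ((-1 + s) + 5)*6)*(-6023) = (-8 + (0 + 2*5))*(-6023) = (-8 + (0 + 10))*(-6023) = (-8 + 10)*(-6023) = 2*(-6023) = -12046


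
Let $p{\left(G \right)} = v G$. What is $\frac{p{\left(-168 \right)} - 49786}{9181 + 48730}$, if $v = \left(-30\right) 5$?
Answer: $- \frac{24586}{57911} \approx -0.42455$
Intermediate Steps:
$v = -150$
$p{\left(G \right)} = - 150 G$
$\frac{p{\left(-168 \right)} - 49786}{9181 + 48730} = \frac{\left(-150\right) \left(-168\right) - 49786}{9181 + 48730} = \frac{25200 - 49786}{57911} = \left(-24586\right) \frac{1}{57911} = - \frac{24586}{57911}$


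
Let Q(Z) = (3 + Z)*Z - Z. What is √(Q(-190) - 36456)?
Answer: 4*I*√46 ≈ 27.129*I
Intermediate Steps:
Q(Z) = -Z + Z*(3 + Z) (Q(Z) = Z*(3 + Z) - Z = -Z + Z*(3 + Z))
√(Q(-190) - 36456) = √(-190*(2 - 190) - 36456) = √(-190*(-188) - 36456) = √(35720 - 36456) = √(-736) = 4*I*√46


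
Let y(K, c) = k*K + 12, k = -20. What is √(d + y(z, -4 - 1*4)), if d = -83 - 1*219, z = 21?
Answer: I*√710 ≈ 26.646*I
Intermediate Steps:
y(K, c) = 12 - 20*K (y(K, c) = -20*K + 12 = 12 - 20*K)
d = -302 (d = -83 - 219 = -302)
√(d + y(z, -4 - 1*4)) = √(-302 + (12 - 20*21)) = √(-302 + (12 - 420)) = √(-302 - 408) = √(-710) = I*√710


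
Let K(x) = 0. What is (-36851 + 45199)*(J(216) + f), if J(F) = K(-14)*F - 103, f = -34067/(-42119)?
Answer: -3266488920/3829 ≈ -8.5309e+5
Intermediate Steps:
f = 3097/3829 (f = -34067*(-1/42119) = 3097/3829 ≈ 0.80883)
J(F) = -103 (J(F) = 0*F - 103 = 0 - 103 = -103)
(-36851 + 45199)*(J(216) + f) = (-36851 + 45199)*(-103 + 3097/3829) = 8348*(-391290/3829) = -3266488920/3829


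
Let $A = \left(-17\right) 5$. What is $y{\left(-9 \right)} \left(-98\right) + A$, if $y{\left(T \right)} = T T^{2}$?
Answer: $71357$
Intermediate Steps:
$A = -85$
$y{\left(T \right)} = T^{3}$
$y{\left(-9 \right)} \left(-98\right) + A = \left(-9\right)^{3} \left(-98\right) - 85 = \left(-729\right) \left(-98\right) - 85 = 71442 - 85 = 71357$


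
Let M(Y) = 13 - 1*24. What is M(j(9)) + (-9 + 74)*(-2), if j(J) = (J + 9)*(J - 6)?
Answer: -141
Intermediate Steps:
j(J) = (-6 + J)*(9 + J) (j(J) = (9 + J)*(-6 + J) = (-6 + J)*(9 + J))
M(Y) = -11 (M(Y) = 13 - 24 = -11)
M(j(9)) + (-9 + 74)*(-2) = -11 + (-9 + 74)*(-2) = -11 + 65*(-2) = -11 - 130 = -141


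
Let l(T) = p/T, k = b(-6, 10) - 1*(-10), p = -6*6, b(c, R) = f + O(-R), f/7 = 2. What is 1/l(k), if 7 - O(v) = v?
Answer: -41/36 ≈ -1.1389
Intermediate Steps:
O(v) = 7 - v
f = 14 (f = 7*2 = 14)
b(c, R) = 21 + R (b(c, R) = 14 + (7 - (-1)*R) = 14 + (7 + R) = 21 + R)
p = -36
k = 41 (k = (21 + 10) - 1*(-10) = 31 + 10 = 41)
l(T) = -36/T
1/l(k) = 1/(-36/41) = -41/36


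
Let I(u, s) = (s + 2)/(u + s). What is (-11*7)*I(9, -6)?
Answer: 308/3 ≈ 102.67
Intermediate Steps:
I(u, s) = (2 + s)/(s + u)
(-11*7)*I(9, -6) = (-11*7)*((2 - 6)/(-6 + 9)) = -77*(-4)/3 = -77*(-4/3) = 308/3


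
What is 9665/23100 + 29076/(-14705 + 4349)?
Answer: -9526081/3987060 ≈ -2.3892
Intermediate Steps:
9665/23100 + 29076/(-14705 + 4349) = 9665*(1/23100) + 29076/(-10356) = 1933/4620 + 29076*(-1/10356) = 1933/4620 - 2423/863 = -9526081/3987060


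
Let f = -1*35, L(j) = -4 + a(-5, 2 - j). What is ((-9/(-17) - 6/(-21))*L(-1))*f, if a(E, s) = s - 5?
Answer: 2910/17 ≈ 171.18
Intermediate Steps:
a(E, s) = -5 + s
L(j) = -7 - j (L(j) = -4 + (-5 + (2 - j)) = -4 + (-3 - j) = -7 - j)
f = -35
((-9/(-17) - 6/(-21))*L(-1))*f = ((-9/(-17) - 6/(-21))*(-7 - 1*(-1)))*(-35) = ((-9*(-1/17) - 6*(-1/21))*(-7 + 1))*(-35) = ((9/17 + 2/7)*(-6))*(-35) = ((97/119)*(-6))*(-35) = -582/119*(-35) = 2910/17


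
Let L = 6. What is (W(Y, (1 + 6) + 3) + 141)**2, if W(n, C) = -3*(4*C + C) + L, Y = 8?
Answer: 9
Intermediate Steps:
W(n, C) = 6 - 15*C (W(n, C) = -3*(4*C + C) + 6 = -15*C + 6 = 6 - 15*C)
(W(Y, (1 + 6) + 3) + 141)**2 = ((6 - 15*((1 + 6) + 3)) + 141)**2 = ((6 - 15*(7 + 3)) + 141)**2 = ((6 - 15*10) + 141)**2 = ((6 - 150) + 141)**2 = (-144 + 141)**2 = (-3)**2 = 9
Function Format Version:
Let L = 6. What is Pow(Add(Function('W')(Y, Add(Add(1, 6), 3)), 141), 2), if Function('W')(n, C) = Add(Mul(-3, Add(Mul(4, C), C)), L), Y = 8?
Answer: 9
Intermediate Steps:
Function('W')(n, C) = Add(6, Mul(-15, C)) (Function('W')(n, C) = Add(Mul(-3, Add(Mul(4, C), C)), 6) = Add(Mul(-3, Mul(5, C)), 6) = Add(Mul(-15, C), 6) = Add(6, Mul(-15, C)))
Pow(Add(Function('W')(Y, Add(Add(1, 6), 3)), 141), 2) = Pow(Add(Add(6, Mul(-15, Add(Add(1, 6), 3))), 141), 2) = Pow(Add(Add(6, Mul(-15, Add(7, 3))), 141), 2) = Pow(Add(Add(6, Mul(-15, 10)), 141), 2) = Pow(Add(Add(6, -150), 141), 2) = Pow(Add(-144, 141), 2) = Pow(-3, 2) = 9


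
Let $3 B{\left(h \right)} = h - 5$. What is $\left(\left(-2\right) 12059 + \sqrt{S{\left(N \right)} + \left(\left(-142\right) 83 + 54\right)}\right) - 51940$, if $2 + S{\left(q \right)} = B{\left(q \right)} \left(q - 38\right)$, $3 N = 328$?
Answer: $-76058 + \frac{2 i \sqrt{187377}}{9} \approx -76058.0 + 96.193 i$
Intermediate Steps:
$B{\left(h \right)} = - \frac{5}{3} + \frac{h}{3}$ ($B{\left(h \right)} = \frac{h - 5}{3} = \frac{-5 + h}{3} = - \frac{5}{3} + \frac{h}{3}$)
$N = \frac{328}{3}$ ($N = \frac{1}{3} \cdot 328 = \frac{328}{3} \approx 109.33$)
$S{\left(q \right)} = -2 + \left(-38 + q\right) \left(- \frac{5}{3} + \frac{q}{3}\right)$ ($S{\left(q \right)} = -2 + \left(- \frac{5}{3} + \frac{q}{3}\right) \left(q - 38\right) = -2 + \left(- \frac{5}{3} + \frac{q}{3}\right) \left(-38 + q\right) = -2 + \left(-38 + q\right) \left(- \frac{5}{3} + \frac{q}{3}\right)$)
$\left(\left(-2\right) 12059 + \sqrt{S{\left(N \right)} + \left(\left(-142\right) 83 + 54\right)}\right) - 51940 = \left(\left(-2\right) 12059 + \sqrt{\left(\frac{184}{3} - \frac{14104}{9} + \frac{\left(\frac{328}{3}\right)^{2}}{3}\right) + \left(\left(-142\right) 83 + 54\right)}\right) - 51940 = \left(-24118 + \sqrt{\left(\frac{184}{3} - \frac{14104}{9} + \frac{1}{3} \cdot \frac{107584}{9}\right) + \left(-11786 + 54\right)}\right) - 51940 = \left(-24118 + \sqrt{\left(\frac{184}{3} - \frac{14104}{9} + \frac{107584}{27}\right) - 11732}\right) - 51940 = \left(-24118 + \sqrt{\frac{66928}{27} - 11732}\right) - 51940 = \left(-24118 + \sqrt{- \frac{249836}{27}}\right) - 51940 = \left(-24118 + \frac{2 i \sqrt{187377}}{9}\right) - 51940 = -76058 + \frac{2 i \sqrt{187377}}{9}$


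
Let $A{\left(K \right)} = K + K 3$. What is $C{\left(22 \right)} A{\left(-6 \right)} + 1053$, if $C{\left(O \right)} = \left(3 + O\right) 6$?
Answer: $-2547$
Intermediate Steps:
$C{\left(O \right)} = 18 + 6 O$
$A{\left(K \right)} = 4 K$ ($A{\left(K \right)} = K + 3 K = 4 K$)
$C{\left(22 \right)} A{\left(-6 \right)} + 1053 = \left(18 + 6 \cdot 22\right) 4 \left(-6\right) + 1053 = \left(18 + 132\right) \left(-24\right) + 1053 = 150 \left(-24\right) + 1053 = -3600 + 1053 = -2547$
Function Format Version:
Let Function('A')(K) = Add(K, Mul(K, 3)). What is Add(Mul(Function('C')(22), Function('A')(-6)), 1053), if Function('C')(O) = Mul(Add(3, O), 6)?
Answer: -2547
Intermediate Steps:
Function('C')(O) = Add(18, Mul(6, O))
Function('A')(K) = Mul(4, K) (Function('A')(K) = Add(K, Mul(3, K)) = Mul(4, K))
Add(Mul(Function('C')(22), Function('A')(-6)), 1053) = Add(Mul(Add(18, Mul(6, 22)), Mul(4, -6)), 1053) = Add(Mul(Add(18, 132), -24), 1053) = Add(Mul(150, -24), 1053) = Add(-3600, 1053) = -2547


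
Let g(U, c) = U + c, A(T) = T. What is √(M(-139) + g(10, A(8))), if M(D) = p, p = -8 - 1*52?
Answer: I*√42 ≈ 6.4807*I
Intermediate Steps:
p = -60 (p = -8 - 52 = -60)
M(D) = -60
√(M(-139) + g(10, A(8))) = √(-60 + (10 + 8)) = √(-60 + 18) = √(-42) = I*√42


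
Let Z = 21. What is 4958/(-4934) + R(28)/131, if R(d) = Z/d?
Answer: -1291595/1292708 ≈ -0.99914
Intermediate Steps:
R(d) = 21/d
4958/(-4934) + R(28)/131 = 4958/(-4934) + (21/28)/131 = 4958*(-1/4934) + (21*(1/28))*(1/131) = -2479/2467 + (¾)*(1/131) = -2479/2467 + 3/524 = -1291595/1292708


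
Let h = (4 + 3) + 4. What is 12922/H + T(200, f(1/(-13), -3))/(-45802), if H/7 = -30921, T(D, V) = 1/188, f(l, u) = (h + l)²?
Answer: -15895523417/266253804696 ≈ -0.059701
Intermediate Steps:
h = 11 (h = 7 + 4 = 11)
f(l, u) = (11 + l)²
T(D, V) = 1/188
H = -216447 (H = 7*(-30921) = -216447)
12922/H + T(200, f(1/(-13), -3))/(-45802) = 12922/(-216447) + (1/188)/(-45802) = 12922*(-1/216447) + (1/188)*(-1/45802) = -1846/30921 - 1/8610776 = -15895523417/266253804696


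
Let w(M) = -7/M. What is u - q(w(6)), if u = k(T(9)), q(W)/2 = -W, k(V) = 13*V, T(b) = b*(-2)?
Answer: -709/3 ≈ -236.33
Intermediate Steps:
T(b) = -2*b
q(W) = -2*W (q(W) = 2*(-W) = -2*W)
u = -234 (u = 13*(-2*9) = 13*(-18) = -234)
u - q(w(6)) = -234 - (-2)*(-7/6) = -234 - (-2)*(-7*⅙) = -234 - (-2)*(-7)/6 = -234 - 1*7/3 = -234 - 7/3 = -709/3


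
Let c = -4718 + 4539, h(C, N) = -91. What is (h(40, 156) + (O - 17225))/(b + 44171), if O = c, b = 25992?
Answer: -17495/70163 ≈ -0.24935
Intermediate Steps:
c = -179
O = -179
(h(40, 156) + (O - 17225))/(b + 44171) = (-91 + (-179 - 17225))/(25992 + 44171) = (-91 - 17404)/70163 = -17495*1/70163 = -17495/70163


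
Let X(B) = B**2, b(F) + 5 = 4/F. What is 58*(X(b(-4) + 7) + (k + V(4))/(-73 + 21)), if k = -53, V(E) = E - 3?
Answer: 116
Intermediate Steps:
V(E) = -3 + E
b(F) = -5 + 4/F
58*(X(b(-4) + 7) + (k + V(4))/(-73 + 21)) = 58*(((-5 + 4/(-4)) + 7)**2 + (-53 + (-3 + 4))/(-73 + 21)) = 58*(((-5 + 4*(-1/4)) + 7)**2 + (-53 + 1)/(-52)) = 58*(((-5 - 1) + 7)**2 - 52*(-1/52)) = 58*((-6 + 7)**2 + 1) = 58*(1**2 + 1) = 58*(1 + 1) = 58*2 = 116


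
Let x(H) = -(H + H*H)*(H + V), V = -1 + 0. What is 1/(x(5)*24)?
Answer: -1/2880 ≈ -0.00034722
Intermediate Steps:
V = -1
x(H) = -(-1 + H)*(H + H²) (x(H) = -(H + H*H)*(H - 1) = -(H + H²)*(-1 + H) = -(-1 + H)*(H + H²))
1/(x(5)*24) = 1/((5 - 1*5³)*24) = 1/((5 - 1*125)*24) = 1/((5 - 125)*24) = 1/(-120*24) = 1/(-2880) = -1/2880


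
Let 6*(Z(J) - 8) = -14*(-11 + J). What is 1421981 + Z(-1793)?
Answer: 4278595/3 ≈ 1.4262e+6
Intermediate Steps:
Z(J) = 101/3 - 7*J/3 (Z(J) = 8 + (-14*(-11 + J))/6 = 8 + (154 - 14*J)/6 = 8 + (77/3 - 7*J/3) = 101/3 - 7*J/3)
1421981 + Z(-1793) = 1421981 + (101/3 - 7/3*(-1793)) = 1421981 + (101/3 + 12551/3) = 1421981 + 12652/3 = 4278595/3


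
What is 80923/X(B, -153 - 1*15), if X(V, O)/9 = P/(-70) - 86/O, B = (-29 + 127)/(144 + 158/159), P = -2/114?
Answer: 215255180/12261 ≈ 17556.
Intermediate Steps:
P = -1/57 (P = -2*1/114 = -1/57 ≈ -0.017544)
B = 7791/11527 (B = 98/(144 + 158*(1/159)) = 98/(144 + 158/159) = 98/(23054/159) = 98*(159/23054) = 7791/11527 ≈ 0.67589)
X(V, O) = 3/1330 - 774/O (X(V, O) = 9*(-1/57/(-70) - 86/O) = 9*(-1/57*(-1/70) - 86/O) = 9*(1/3990 - 86/O) = 3/1330 - 774/O)
80923/X(B, -153 - 1*15) = 80923/(3/1330 - 774/(-153 - 1*15)) = 80923/(3/1330 - 774/(-153 - 15)) = 80923/(3/1330 - 774/(-168)) = 80923/(3/1330 - 774*(-1/168)) = 80923/(3/1330 + 129/28) = 80923/(12261/2660) = 80923*(2660/12261) = 215255180/12261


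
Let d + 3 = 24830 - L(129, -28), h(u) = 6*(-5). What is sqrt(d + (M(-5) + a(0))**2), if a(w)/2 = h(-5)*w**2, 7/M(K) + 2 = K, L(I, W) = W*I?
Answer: 6*sqrt(790) ≈ 168.64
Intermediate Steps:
L(I, W) = I*W
h(u) = -30
M(K) = 7/(-2 + K)
a(w) = -60*w**2 (a(w) = 2*(-30*w**2) = -60*w**2)
d = 28439 (d = -3 + (24830 - 129*(-28)) = -3 + (24830 - 1*(-3612)) = -3 + (24830 + 3612) = -3 + 28442 = 28439)
sqrt(d + (M(-5) + a(0))**2) = sqrt(28439 + (7/(-2 - 5) - 60*0**2)**2) = sqrt(28439 + (7/(-7) - 60*0)**2) = sqrt(28439 + (7*(-1/7) + 0)**2) = sqrt(28439 + (-1 + 0)**2) = sqrt(28439 + (-1)**2) = sqrt(28439 + 1) = sqrt(28440) = 6*sqrt(790)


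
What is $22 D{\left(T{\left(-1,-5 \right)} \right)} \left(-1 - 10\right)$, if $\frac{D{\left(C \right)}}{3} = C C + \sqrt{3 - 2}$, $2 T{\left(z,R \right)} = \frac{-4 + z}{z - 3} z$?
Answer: $- \frac{32307}{32} \approx -1009.6$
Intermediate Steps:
$T{\left(z,R \right)} = \frac{z \left(-4 + z\right)}{2 \left(-3 + z\right)}$ ($T{\left(z,R \right)} = \frac{\frac{-4 + z}{z - 3} z}{2} = \frac{\frac{-4 + z}{-3 + z} z}{2} = \frac{z \frac{1}{-3 + z} \left(-4 + z\right)}{2} = \frac{z \left(-4 + z\right)}{2 \left(-3 + z\right)}$)
$D{\left(C \right)} = 3 + 3 C^{2}$ ($D{\left(C \right)} = 3 \left(C C + \sqrt{3 - 2}\right) = 3 \left(C^{2} + \sqrt{1}\right) = 3 \left(C^{2} + 1\right) = 3 \left(1 + C^{2}\right) = 3 + 3 C^{2}$)
$22 D{\left(T{\left(-1,-5 \right)} \right)} \left(-1 - 10\right) = 22 \left(3 + 3 \left(\frac{1}{2} \left(-1\right) \frac{1}{-3 - 1} \left(-4 - 1\right)\right)^{2}\right) \left(-1 - 10\right) = 22 \left(3 + 3 \left(\frac{1}{2} \left(-1\right) \frac{1}{-4} \left(-5\right)\right)^{2}\right) \left(-1 - 10\right) = 22 \left(3 + 3 \left(\frac{1}{2} \left(-1\right) \left(- \frac{1}{4}\right) \left(-5\right)\right)^{2}\right) \left(-11\right) = 22 \left(3 + 3 \left(- \frac{5}{8}\right)^{2}\right) \left(-11\right) = 22 \left(3 + 3 \cdot \frac{25}{64}\right) \left(-11\right) = 22 \left(3 + \frac{75}{64}\right) \left(-11\right) = 22 \cdot \frac{267}{64} \left(-11\right) = \frac{2937}{32} \left(-11\right) = - \frac{32307}{32}$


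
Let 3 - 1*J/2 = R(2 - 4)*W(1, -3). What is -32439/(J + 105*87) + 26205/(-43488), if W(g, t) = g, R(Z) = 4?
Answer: -550012499/132391968 ≈ -4.1544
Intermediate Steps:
J = -2 (J = 6 - 8 = -2)
-32439/(J + 105*87) + 26205/(-43488) = -32439/(-2 + 105*87) + 26205/(-43488) = -32439/(-2 + 9135) + 26205*(-1/43488) = -32439/9133 - 8735/14496 = -550012499/132391968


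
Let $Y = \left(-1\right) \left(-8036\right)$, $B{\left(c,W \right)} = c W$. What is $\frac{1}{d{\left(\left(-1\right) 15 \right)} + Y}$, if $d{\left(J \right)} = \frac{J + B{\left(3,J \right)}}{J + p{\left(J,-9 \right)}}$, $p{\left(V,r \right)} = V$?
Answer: $\frac{1}{8038} \approx 0.00012441$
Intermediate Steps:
$B{\left(c,W \right)} = W c$
$Y = 8036$
$d{\left(J \right)} = 2$ ($d{\left(J \right)} = \frac{J + J 3}{J + J} = \frac{J + 3 J}{2 J} = 4 J \frac{1}{2 J} = 2$)
$\frac{1}{d{\left(\left(-1\right) 15 \right)} + Y} = \frac{1}{2 + 8036} = \frac{1}{8038}$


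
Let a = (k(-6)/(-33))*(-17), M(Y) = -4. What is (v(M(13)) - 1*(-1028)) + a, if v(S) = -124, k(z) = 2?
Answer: 29866/33 ≈ 905.03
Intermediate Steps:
a = 34/33 (a = (2/(-33))*(-17) = -1/33*2*(-17) = -2/33*(-17) = 34/33 ≈ 1.0303)
(v(M(13)) - 1*(-1028)) + a = (-124 - 1*(-1028)) + 34/33 = (-124 + 1028) + 34/33 = 904 + 34/33 = 29866/33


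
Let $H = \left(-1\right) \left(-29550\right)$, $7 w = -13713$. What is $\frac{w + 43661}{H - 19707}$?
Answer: $\frac{41702}{9843} \approx 4.2367$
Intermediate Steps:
$w = -1959$ ($w = \frac{1}{7} \left(-13713\right) = -1959$)
$H = 29550$
$\frac{w + 43661}{H - 19707} = \frac{-1959 + 43661}{29550 - 19707} = \frac{41702}{9843}$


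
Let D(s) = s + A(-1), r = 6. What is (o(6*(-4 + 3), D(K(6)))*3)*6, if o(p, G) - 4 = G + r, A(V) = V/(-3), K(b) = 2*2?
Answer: 258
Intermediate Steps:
K(b) = 4
A(V) = -V/3 (A(V) = V*(-⅓) = -V/3)
D(s) = ⅓ + s (D(s) = s - ⅓*(-1) = s + ⅓ = ⅓ + s)
o(p, G) = 10 + G (o(p, G) = 4 + (G + 6) = 4 + (6 + G) = 10 + G)
(o(6*(-4 + 3), D(K(6)))*3)*6 = ((10 + (⅓ + 4))*3)*6 = ((10 + 13/3)*3)*6 = ((43/3)*3)*6 = 43*6 = 258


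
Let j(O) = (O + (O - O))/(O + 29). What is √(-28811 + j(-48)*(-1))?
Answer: I*√10401683/19 ≈ 169.75*I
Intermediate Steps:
j(O) = O/(29 + O) (j(O) = (O + 0)/(29 + O) = O/(29 + O))
√(-28811 + j(-48)*(-1)) = √(-28811 - 48/(29 - 48)*(-1)) = √(-28811 - 48/(-19)*(-1)) = √(-28811 - 48*(-1/19)*(-1)) = √(-28811 + (48/19)*(-1)) = √(-28811 - 48/19) = √(-547457/19) = I*√10401683/19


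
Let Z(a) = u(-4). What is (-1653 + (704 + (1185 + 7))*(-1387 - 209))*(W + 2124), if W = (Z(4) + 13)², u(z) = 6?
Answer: -7523757465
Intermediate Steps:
Z(a) = 6
W = 361 (W = (6 + 13)² = 19² = 361)
(-1653 + (704 + (1185 + 7))*(-1387 - 209))*(W + 2124) = (-1653 + (704 + (1185 + 7))*(-1387 - 209))*(361 + 2124) = (-1653 + (704 + 1192)*(-1596))*2485 = (-1653 + 1896*(-1596))*2485 = (-1653 - 3026016)*2485 = -3027669*2485 = -7523757465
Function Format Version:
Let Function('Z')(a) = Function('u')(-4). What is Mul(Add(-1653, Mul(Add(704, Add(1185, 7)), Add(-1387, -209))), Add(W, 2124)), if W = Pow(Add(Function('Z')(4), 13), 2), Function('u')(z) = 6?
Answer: -7523757465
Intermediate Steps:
Function('Z')(a) = 6
W = 361 (W = Pow(Add(6, 13), 2) = Pow(19, 2) = 361)
Mul(Add(-1653, Mul(Add(704, Add(1185, 7)), Add(-1387, -209))), Add(W, 2124)) = Mul(Add(-1653, Mul(Add(704, Add(1185, 7)), Add(-1387, -209))), Add(361, 2124)) = Mul(Add(-1653, Mul(Add(704, 1192), -1596)), 2485) = Mul(Add(-1653, Mul(1896, -1596)), 2485) = Mul(Add(-1653, -3026016), 2485) = Mul(-3027669, 2485) = -7523757465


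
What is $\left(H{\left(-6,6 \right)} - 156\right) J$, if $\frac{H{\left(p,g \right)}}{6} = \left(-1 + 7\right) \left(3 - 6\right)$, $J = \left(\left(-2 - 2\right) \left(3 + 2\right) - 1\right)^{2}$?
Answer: $-116424$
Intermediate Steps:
$J = 441$ ($J = \left(\left(-4\right) 5 - 1\right)^{2} = \left(-20 - 1\right)^{2} = \left(-21\right)^{2} = 441$)
$H{\left(p,g \right)} = -108$ ($H{\left(p,g \right)} = 6 \left(-1 + 7\right) \left(3 - 6\right) = 6 \cdot 6 \left(-3\right) = 6 \left(-18\right) = -108$)
$\left(H{\left(-6,6 \right)} - 156\right) J = \left(-108 - 156\right) 441 = \left(-264\right) 441 = -116424$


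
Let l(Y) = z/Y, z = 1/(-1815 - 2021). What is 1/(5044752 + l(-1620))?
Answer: 6214320/31349703248641 ≈ 1.9823e-7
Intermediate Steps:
z = -1/3836 (z = 1/(-3836) = -1/3836 ≈ -0.00026069)
l(Y) = -1/(3836*Y)
1/(5044752 + l(-1620)) = 1/(5044752 - 1/3836/(-1620)) = 1/(5044752 - 1/3836*(-1/1620)) = 1/(5044752 + 1/6214320) = 1/(31349703248641/6214320) = 6214320/31349703248641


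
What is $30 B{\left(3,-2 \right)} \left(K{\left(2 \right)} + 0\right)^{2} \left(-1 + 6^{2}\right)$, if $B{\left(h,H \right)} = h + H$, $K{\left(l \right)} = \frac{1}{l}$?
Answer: $\frac{525}{2} \approx 262.5$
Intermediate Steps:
$B{\left(h,H \right)} = H + h$
$30 B{\left(3,-2 \right)} \left(K{\left(2 \right)} + 0\right)^{2} \left(-1 + 6^{2}\right) = 30 \left(-2 + 3\right) \left(\frac{1}{2} + 0\right)^{2} \left(-1 + 6^{2}\right) = 30 \cdot 1 \left(\frac{1}{2} + 0\right)^{2} \left(-1 + 36\right) = 30 \left(\frac{1}{2}\right)^{2} \cdot 35 = 30 \cdot \frac{1}{4} \cdot 35 = 30 \cdot \frac{35}{4} = \frac{525}{2}$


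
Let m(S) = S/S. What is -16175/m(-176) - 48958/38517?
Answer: -623061433/38517 ≈ -16176.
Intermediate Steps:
m(S) = 1
-16175/m(-176) - 48958/38517 = -16175/1 - 48958/38517 = -16175*1 - 48958*1/38517 = -16175 - 48958/38517 = -623061433/38517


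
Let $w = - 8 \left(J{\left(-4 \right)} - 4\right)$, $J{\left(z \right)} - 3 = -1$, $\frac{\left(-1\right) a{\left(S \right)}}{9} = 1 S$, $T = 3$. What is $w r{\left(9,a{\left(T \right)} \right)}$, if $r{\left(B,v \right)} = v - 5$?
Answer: $-512$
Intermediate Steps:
$a{\left(S \right)} = - 9 S$ ($a{\left(S \right)} = - 9 \cdot 1 S = - 9 S$)
$J{\left(z \right)} = 2$ ($J{\left(z \right)} = 3 - 1 = 2$)
$r{\left(B,v \right)} = -5 + v$
$w = 16$ ($w = - 8 \left(2 - 4\right) = \left(-8\right) \left(-2\right) = 16$)
$w r{\left(9,a{\left(T \right)} \right)} = 16 \left(-5 - 27\right) = 16 \left(-32\right) = -512$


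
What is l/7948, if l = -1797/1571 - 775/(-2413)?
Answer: -779659/7532365301 ≈ -0.00010351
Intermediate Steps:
l = -3118636/3790823 (l = -1797*1/1571 - 775*(-1/2413) = -1797/1571 + 775/2413 = -3118636/3790823 ≈ -0.82268)
l/7948 = -3118636/3790823/7948 = -3118636/3790823*1/7948 = -779659/7532365301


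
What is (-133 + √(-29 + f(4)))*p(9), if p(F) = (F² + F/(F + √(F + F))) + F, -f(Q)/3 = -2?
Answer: -12141 + 57*√2 - 3*I*√46/7 + 639*I*√23/7 ≈ -12060.0 + 434.88*I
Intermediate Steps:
f(Q) = 6 (f(Q) = -3*(-2) = 6)
p(F) = F + F² + F/(F + √2*√F) (p(F) = (F² + F/(F + √(2*F))) + F = (F² + F/(F + √2*√F)) + F = F + F² + F/(F + √2*√F))
(-133 + √(-29 + f(4)))*p(9) = (-133 + √(-29 + 6))*((9 + 9² + 9³ + √2*9^(3/2) + √2*9^(5/2))/(9 + √2*√9)) = (-133 + √(-23))*((9 + 81 + 729 + √2*27 + √2*243)/(9 + √2*3)) = (-133 + I*√23)*((9 + 81 + 729 + 27*√2 + 243*√2)/(9 + 3*√2)) = (-133 + I*√23)*((819 + 270*√2)/(9 + 3*√2)) = (-133 + I*√23)*(819 + 270*√2)/(9 + 3*√2)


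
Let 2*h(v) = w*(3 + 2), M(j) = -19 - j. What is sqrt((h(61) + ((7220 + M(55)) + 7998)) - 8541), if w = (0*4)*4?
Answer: sqrt(6603) ≈ 81.259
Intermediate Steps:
w = 0 (w = 0*4 = 0)
h(v) = 0 (h(v) = (0*(3 + 2))/2 = (0*5)/2 = (1/2)*0 = 0)
sqrt((h(61) + ((7220 + M(55)) + 7998)) - 8541) = sqrt((0 + ((7220 + (-19 - 1*55)) + 7998)) - 8541) = sqrt((0 + ((7220 + (-19 - 55)) + 7998)) - 8541) = sqrt((0 + ((7220 - 74) + 7998)) - 8541) = sqrt((0 + (7146 + 7998)) - 8541) = sqrt((0 + 15144) - 8541) = sqrt(15144 - 8541) = sqrt(6603)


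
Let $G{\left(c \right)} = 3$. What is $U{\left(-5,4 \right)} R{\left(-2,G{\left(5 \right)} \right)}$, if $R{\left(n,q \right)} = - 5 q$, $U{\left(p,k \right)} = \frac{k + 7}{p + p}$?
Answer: $\frac{33}{2} \approx 16.5$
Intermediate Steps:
$U{\left(p,k \right)} = \frac{7 + k}{2 p}$
$U{\left(-5,4 \right)} R{\left(-2,G{\left(5 \right)} \right)} = \frac{7 + 4}{2 \left(-5\right)} \left(\left(-5\right) 3\right) = \frac{1}{2} \left(- \frac{1}{5}\right) 11 \left(-15\right) = \left(- \frac{11}{10}\right) \left(-15\right) = \frac{33}{2}$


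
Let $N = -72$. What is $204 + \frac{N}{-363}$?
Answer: $\frac{24708}{121} \approx 204.2$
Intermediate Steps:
$204 + \frac{N}{-363} = 204 + \frac{1}{-363} \left(-72\right) = 204 - - \frac{24}{121} = 204 + \frac{24}{121} = \frac{24708}{121}$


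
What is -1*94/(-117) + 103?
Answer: 12145/117 ≈ 103.80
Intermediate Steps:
-1*94/(-117) + 103 = -94*(-1/117) + 103 = 94/117 + 103 = 12145/117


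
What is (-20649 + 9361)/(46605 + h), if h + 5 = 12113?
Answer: -11288/58713 ≈ -0.19226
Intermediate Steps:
h = 12108 (h = -5 + 12113 = 12108)
(-20649 + 9361)/(46605 + h) = (-20649 + 9361)/(46605 + 12108) = -11288/58713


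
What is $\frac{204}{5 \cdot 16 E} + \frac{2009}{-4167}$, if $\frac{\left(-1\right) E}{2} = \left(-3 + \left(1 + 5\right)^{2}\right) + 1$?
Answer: $- \frac{173221}{333360} \approx -0.51962$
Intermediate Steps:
$E = -68$ ($E = - 2 \left(\left(-3 + \left(1 + 5\right)^{2}\right) + 1\right) = - 2 \left(\left(-3 + 6^{2}\right) + 1\right) = - 2 \left(\left(-3 + 36\right) + 1\right) = - 2 \left(33 + 1\right) = \left(-2\right) 34 = -68$)
$\frac{204}{5 \cdot 16 E} + \frac{2009}{-4167} = \frac{204}{5 \cdot 16 \left(-68\right)} + \frac{2009}{-4167} = \frac{204}{80 \left(-68\right)} + 2009 \left(- \frac{1}{4167}\right) = \frac{204}{-5440} - \frac{2009}{4167} = 204 \left(- \frac{1}{5440}\right) - \frac{2009}{4167} = - \frac{3}{80} - \frac{2009}{4167} = - \frac{173221}{333360}$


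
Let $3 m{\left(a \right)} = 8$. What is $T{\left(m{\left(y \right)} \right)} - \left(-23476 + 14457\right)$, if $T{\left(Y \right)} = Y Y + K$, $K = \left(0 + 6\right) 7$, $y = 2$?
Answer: $\frac{81613}{9} \approx 9068.1$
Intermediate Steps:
$K = 42$ ($K = 6 \cdot 7 = 42$)
$m{\left(a \right)} = \frac{8}{3}$ ($m{\left(a \right)} = \frac{1}{3} \cdot 8 = \frac{8}{3}$)
$T{\left(Y \right)} = 42 + Y^{2}$ ($T{\left(Y \right)} = Y Y + 42 = Y^{2} + 42 = 42 + Y^{2}$)
$T{\left(m{\left(y \right)} \right)} - \left(-23476 + 14457\right) = \left(42 + \left(\frac{8}{3}\right)^{2}\right) - \left(-23476 + 14457\right) = \left(42 + \frac{64}{9}\right) - -9019 = \frac{442}{9} + 9019 = \frac{81613}{9}$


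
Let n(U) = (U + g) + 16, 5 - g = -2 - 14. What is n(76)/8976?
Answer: 113/8976 ≈ 0.012589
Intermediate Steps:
g = 21 (g = 5 - (-2 - 14) = 5 - 1*(-16) = 5 + 16 = 21)
n(U) = 37 + U (n(U) = (U + 21) + 16 = (21 + U) + 16 = 37 + U)
n(76)/8976 = (37 + 76)/8976 = 113*(1/8976) = 113/8976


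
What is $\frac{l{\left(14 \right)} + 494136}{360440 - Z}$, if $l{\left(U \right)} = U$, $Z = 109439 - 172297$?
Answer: $\frac{247075}{211649} \approx 1.1674$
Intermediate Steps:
$Z = -62858$ ($Z = 109439 - 172297 = -62858$)
$\frac{l{\left(14 \right)} + 494136}{360440 - Z} = \frac{14 + 494136}{360440 - -62858} = \frac{494150}{360440 + 62858} = \frac{494150}{423298} = 494150 \cdot \frac{1}{423298} = \frac{247075}{211649}$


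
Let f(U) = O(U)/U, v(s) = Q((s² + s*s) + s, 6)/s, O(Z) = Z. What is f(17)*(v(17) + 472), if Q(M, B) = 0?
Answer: 472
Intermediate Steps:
v(s) = 0 (v(s) = 0/s = 0)
f(U) = 1 (f(U) = U/U = 1)
f(17)*(v(17) + 472) = 1*(0 + 472) = 1*472 = 472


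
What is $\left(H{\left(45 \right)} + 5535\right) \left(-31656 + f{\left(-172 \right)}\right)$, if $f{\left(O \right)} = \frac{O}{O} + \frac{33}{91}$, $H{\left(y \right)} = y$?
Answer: $- \frac{16073591760}{91} \approx -1.7663 \cdot 10^{8}$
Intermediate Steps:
$f{\left(O \right)} = \frac{124}{91}$ ($f{\left(O \right)} = 1 + 33 \cdot \frac{1}{91} = 1 + \frac{33}{91} = \frac{124}{91}$)
$\left(H{\left(45 \right)} + 5535\right) \left(-31656 + f{\left(-172 \right)}\right) = \left(45 + 5535\right) \left(-31656 + \frac{124}{91}\right) = 5580 \left(- \frac{2880572}{91}\right) = - \frac{16073591760}{91}$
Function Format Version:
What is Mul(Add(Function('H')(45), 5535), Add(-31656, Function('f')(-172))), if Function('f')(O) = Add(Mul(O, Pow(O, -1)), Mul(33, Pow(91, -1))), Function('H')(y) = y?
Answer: Rational(-16073591760, 91) ≈ -1.7663e+8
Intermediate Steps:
Function('f')(O) = Rational(124, 91) (Function('f')(O) = Add(1, Mul(33, Rational(1, 91))) = Add(1, Rational(33, 91)) = Rational(124, 91))
Mul(Add(Function('H')(45), 5535), Add(-31656, Function('f')(-172))) = Mul(Add(45, 5535), Add(-31656, Rational(124, 91))) = Mul(5580, Rational(-2880572, 91)) = Rational(-16073591760, 91)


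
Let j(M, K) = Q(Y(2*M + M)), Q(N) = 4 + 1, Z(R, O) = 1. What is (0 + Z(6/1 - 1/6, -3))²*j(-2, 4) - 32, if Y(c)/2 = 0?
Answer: -27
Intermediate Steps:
Y(c) = 0 (Y(c) = 2*0 = 0)
Q(N) = 5
j(M, K) = 5
(0 + Z(6/1 - 1/6, -3))²*j(-2, 4) - 32 = (0 + 1)²*5 - 32 = 1²*5 - 32 = 1*5 - 32 = 5 - 32 = -27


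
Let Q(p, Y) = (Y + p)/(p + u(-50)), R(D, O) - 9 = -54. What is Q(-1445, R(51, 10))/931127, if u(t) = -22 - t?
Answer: 1490/1319406959 ≈ 1.1293e-6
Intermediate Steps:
R(D, O) = -45 (R(D, O) = 9 - 54 = -45)
Q(p, Y) = (Y + p)/(28 + p) (Q(p, Y) = (Y + p)/(p + (-22 - 1*(-50))) = (Y + p)/(p + (-22 + 50)) = (Y + p)/(p + 28) = (Y + p)/(28 + p))
Q(-1445, R(51, 10))/931127 = ((-45 - 1445)/(28 - 1445))/931127 = (-1490/(-1417))*(1/931127) = -1/1417*(-1490)*(1/931127) = (1490/1417)*(1/931127) = 1490/1319406959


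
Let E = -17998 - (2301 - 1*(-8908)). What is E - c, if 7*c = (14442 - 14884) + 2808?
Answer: -29545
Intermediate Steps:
E = -29207 (E = -17998 - (2301 + 8908) = -17998 - 1*11209 = -17998 - 11209 = -29207)
c = 338 (c = ((14442 - 14884) + 2808)/7 = (-442 + 2808)/7 = (⅐)*2366 = 338)
E - c = -29207 - 1*338 = -29207 - 338 = -29545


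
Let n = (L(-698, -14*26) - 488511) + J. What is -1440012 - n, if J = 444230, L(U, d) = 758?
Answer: -1396489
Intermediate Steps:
n = -43523 (n = (758 - 488511) + 444230 = -487753 + 444230 = -43523)
-1440012 - n = -1440012 - 1*(-43523) = -1440012 + 43523 = -1396489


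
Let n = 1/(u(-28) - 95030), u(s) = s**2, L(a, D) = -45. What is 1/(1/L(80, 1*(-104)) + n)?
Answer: -4241070/94291 ≈ -44.979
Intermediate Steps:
n = -1/94246 (n = 1/((-28)**2 - 95030) = 1/(784 - 95030) = 1/(-94246) = -1/94246 ≈ -1.0611e-5)
1/(1/L(80, 1*(-104)) + n) = 1/(1/(-45) - 1/94246) = 1/(-1/45 - 1/94246) = 1/(-94291/4241070) = -4241070/94291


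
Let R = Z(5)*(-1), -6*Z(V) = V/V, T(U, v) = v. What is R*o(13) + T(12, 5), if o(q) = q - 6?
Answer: 37/6 ≈ 6.1667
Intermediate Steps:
Z(V) = -⅙ (Z(V) = -V/(6*V) = -⅙*1 = -⅙)
o(q) = -6 + q
R = ⅙ (R = -⅙*(-1) = ⅙ ≈ 0.16667)
R*o(13) + T(12, 5) = (-6 + 13)/6 + 5 = (⅙)*7 + 5 = 7/6 + 5 = 37/6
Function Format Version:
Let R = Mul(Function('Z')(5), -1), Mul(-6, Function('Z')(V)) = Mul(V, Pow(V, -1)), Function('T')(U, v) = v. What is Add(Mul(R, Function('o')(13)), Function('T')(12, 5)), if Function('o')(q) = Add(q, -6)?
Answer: Rational(37, 6) ≈ 6.1667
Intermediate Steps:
Function('Z')(V) = Rational(-1, 6) (Function('Z')(V) = Mul(Rational(-1, 6), Mul(V, Pow(V, -1))) = Mul(Rational(-1, 6), 1) = Rational(-1, 6))
Function('o')(q) = Add(-6, q)
R = Rational(1, 6) (R = Mul(Rational(-1, 6), -1) = Rational(1, 6) ≈ 0.16667)
Add(Mul(R, Function('o')(13)), Function('T')(12, 5)) = Add(Mul(Rational(1, 6), Add(-6, 13)), 5) = Add(Mul(Rational(1, 6), 7), 5) = Add(Rational(7, 6), 5) = Rational(37, 6)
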